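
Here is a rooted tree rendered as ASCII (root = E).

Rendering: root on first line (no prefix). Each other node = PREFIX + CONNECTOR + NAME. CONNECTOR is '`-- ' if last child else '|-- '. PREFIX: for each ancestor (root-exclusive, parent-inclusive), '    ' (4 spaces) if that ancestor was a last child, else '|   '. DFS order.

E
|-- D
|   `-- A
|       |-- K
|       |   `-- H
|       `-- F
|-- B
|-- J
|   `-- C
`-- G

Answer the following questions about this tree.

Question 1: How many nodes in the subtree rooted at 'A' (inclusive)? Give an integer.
Subtree rooted at A contains: A, F, H, K
Count = 4

Answer: 4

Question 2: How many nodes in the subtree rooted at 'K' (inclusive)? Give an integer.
Subtree rooted at K contains: H, K
Count = 2

Answer: 2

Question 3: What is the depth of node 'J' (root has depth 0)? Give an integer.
Answer: 1

Derivation:
Path from root to J: E -> J
Depth = number of edges = 1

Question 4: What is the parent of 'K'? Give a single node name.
Answer: A

Derivation:
Scan adjacency: K appears as child of A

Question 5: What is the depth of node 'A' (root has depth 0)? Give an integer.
Answer: 2

Derivation:
Path from root to A: E -> D -> A
Depth = number of edges = 2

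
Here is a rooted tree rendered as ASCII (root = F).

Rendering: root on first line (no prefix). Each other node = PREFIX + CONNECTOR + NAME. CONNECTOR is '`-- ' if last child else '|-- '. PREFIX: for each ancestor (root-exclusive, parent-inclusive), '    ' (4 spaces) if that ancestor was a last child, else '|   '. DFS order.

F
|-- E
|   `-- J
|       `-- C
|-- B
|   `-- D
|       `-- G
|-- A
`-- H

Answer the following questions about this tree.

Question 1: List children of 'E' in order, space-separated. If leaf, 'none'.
Answer: J

Derivation:
Node E's children (from adjacency): J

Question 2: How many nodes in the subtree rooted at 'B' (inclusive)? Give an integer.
Subtree rooted at B contains: B, D, G
Count = 3

Answer: 3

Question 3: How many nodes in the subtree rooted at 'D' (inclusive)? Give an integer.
Answer: 2

Derivation:
Subtree rooted at D contains: D, G
Count = 2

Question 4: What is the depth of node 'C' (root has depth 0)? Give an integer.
Answer: 3

Derivation:
Path from root to C: F -> E -> J -> C
Depth = number of edges = 3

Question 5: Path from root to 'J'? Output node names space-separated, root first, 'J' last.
Walk down from root: F -> E -> J

Answer: F E J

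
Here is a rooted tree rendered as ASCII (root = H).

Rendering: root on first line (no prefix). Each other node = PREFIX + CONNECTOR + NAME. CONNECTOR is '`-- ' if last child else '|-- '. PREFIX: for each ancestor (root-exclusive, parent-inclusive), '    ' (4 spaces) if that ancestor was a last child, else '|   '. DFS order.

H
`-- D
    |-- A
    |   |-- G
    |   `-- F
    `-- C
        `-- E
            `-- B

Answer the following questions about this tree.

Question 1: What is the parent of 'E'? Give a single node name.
Scan adjacency: E appears as child of C

Answer: C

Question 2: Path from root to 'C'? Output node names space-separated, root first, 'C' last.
Walk down from root: H -> D -> C

Answer: H D C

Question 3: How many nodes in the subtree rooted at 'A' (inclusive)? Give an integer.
Subtree rooted at A contains: A, F, G
Count = 3

Answer: 3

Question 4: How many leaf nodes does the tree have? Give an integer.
Leaves (nodes with no children): B, F, G

Answer: 3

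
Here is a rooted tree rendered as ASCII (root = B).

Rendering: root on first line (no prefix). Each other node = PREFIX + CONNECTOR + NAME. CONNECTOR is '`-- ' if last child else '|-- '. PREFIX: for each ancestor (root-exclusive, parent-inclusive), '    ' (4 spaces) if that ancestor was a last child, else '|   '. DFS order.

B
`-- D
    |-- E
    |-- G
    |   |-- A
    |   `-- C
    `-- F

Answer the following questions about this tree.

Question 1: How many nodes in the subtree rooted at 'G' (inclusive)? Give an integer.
Answer: 3

Derivation:
Subtree rooted at G contains: A, C, G
Count = 3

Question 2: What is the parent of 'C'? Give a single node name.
Scan adjacency: C appears as child of G

Answer: G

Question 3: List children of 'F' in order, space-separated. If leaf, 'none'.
Answer: none

Derivation:
Node F's children (from adjacency): (leaf)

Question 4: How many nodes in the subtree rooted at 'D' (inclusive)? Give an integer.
Subtree rooted at D contains: A, C, D, E, F, G
Count = 6

Answer: 6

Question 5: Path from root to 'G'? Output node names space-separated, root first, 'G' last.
Answer: B D G

Derivation:
Walk down from root: B -> D -> G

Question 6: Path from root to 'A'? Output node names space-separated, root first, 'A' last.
Walk down from root: B -> D -> G -> A

Answer: B D G A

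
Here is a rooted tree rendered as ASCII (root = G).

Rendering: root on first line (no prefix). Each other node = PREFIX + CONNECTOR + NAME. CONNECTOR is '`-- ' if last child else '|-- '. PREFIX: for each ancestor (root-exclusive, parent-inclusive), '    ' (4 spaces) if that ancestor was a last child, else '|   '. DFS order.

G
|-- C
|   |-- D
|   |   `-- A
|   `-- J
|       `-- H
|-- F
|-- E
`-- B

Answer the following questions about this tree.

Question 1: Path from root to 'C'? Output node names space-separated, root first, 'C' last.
Walk down from root: G -> C

Answer: G C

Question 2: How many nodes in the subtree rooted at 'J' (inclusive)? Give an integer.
Subtree rooted at J contains: H, J
Count = 2

Answer: 2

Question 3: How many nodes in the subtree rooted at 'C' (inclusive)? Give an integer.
Answer: 5

Derivation:
Subtree rooted at C contains: A, C, D, H, J
Count = 5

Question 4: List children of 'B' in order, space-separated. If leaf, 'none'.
Answer: none

Derivation:
Node B's children (from adjacency): (leaf)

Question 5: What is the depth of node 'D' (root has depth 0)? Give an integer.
Answer: 2

Derivation:
Path from root to D: G -> C -> D
Depth = number of edges = 2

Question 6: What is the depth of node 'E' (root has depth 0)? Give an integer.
Answer: 1

Derivation:
Path from root to E: G -> E
Depth = number of edges = 1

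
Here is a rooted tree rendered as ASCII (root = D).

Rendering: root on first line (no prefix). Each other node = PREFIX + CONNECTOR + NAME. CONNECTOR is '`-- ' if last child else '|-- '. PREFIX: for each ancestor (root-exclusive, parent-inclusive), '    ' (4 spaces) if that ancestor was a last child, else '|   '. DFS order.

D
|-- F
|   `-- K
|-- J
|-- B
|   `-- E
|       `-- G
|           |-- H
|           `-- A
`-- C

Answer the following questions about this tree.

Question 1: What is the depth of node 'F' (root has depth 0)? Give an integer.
Path from root to F: D -> F
Depth = number of edges = 1

Answer: 1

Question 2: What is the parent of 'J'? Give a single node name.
Answer: D

Derivation:
Scan adjacency: J appears as child of D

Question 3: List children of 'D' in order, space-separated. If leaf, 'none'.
Node D's children (from adjacency): F, J, B, C

Answer: F J B C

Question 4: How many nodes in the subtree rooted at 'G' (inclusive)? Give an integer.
Subtree rooted at G contains: A, G, H
Count = 3

Answer: 3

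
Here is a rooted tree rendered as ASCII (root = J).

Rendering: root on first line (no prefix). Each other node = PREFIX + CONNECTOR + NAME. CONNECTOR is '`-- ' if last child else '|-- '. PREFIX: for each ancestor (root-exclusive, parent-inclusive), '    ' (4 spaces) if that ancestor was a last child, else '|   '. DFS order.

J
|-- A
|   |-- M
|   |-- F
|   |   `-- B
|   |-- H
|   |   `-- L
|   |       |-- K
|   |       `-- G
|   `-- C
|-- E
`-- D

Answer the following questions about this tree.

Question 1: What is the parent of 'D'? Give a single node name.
Scan adjacency: D appears as child of J

Answer: J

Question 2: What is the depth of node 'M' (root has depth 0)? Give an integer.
Answer: 2

Derivation:
Path from root to M: J -> A -> M
Depth = number of edges = 2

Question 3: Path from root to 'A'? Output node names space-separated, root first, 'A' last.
Answer: J A

Derivation:
Walk down from root: J -> A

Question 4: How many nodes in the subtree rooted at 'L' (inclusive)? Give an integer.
Answer: 3

Derivation:
Subtree rooted at L contains: G, K, L
Count = 3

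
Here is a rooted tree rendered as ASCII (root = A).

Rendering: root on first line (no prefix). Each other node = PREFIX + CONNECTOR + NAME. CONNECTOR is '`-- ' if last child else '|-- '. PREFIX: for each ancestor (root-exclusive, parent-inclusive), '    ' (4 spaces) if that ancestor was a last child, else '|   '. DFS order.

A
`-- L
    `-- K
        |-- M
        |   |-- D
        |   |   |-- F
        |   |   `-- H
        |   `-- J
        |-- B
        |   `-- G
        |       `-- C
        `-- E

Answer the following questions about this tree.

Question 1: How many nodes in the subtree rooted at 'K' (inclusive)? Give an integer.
Answer: 10

Derivation:
Subtree rooted at K contains: B, C, D, E, F, G, H, J, K, M
Count = 10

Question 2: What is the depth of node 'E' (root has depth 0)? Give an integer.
Answer: 3

Derivation:
Path from root to E: A -> L -> K -> E
Depth = number of edges = 3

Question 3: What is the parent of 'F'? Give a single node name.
Answer: D

Derivation:
Scan adjacency: F appears as child of D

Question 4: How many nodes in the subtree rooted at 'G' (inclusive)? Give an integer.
Subtree rooted at G contains: C, G
Count = 2

Answer: 2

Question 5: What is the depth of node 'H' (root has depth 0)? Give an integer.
Answer: 5

Derivation:
Path from root to H: A -> L -> K -> M -> D -> H
Depth = number of edges = 5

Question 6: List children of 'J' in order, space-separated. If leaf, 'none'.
Answer: none

Derivation:
Node J's children (from adjacency): (leaf)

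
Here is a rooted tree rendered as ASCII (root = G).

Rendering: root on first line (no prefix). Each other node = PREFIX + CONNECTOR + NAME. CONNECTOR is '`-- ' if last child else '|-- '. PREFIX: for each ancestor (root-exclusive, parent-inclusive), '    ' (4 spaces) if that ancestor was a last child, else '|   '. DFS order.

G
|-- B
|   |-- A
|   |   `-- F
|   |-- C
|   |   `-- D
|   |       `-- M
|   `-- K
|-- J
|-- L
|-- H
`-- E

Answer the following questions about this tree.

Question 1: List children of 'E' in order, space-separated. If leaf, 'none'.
Answer: none

Derivation:
Node E's children (from adjacency): (leaf)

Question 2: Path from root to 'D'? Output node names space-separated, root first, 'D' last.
Walk down from root: G -> B -> C -> D

Answer: G B C D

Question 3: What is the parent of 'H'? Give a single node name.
Answer: G

Derivation:
Scan adjacency: H appears as child of G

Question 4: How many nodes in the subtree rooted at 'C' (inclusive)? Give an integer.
Subtree rooted at C contains: C, D, M
Count = 3

Answer: 3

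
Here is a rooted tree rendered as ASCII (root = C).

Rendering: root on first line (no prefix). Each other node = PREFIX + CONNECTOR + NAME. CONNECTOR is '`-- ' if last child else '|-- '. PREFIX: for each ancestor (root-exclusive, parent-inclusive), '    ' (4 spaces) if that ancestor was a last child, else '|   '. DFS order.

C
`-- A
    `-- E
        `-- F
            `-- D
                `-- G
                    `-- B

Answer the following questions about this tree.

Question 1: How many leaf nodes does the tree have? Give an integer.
Answer: 1

Derivation:
Leaves (nodes with no children): B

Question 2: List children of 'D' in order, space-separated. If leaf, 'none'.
Node D's children (from adjacency): G

Answer: G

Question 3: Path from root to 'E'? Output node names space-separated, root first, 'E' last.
Answer: C A E

Derivation:
Walk down from root: C -> A -> E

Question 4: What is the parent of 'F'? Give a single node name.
Scan adjacency: F appears as child of E

Answer: E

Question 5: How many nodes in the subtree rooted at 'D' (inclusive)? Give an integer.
Subtree rooted at D contains: B, D, G
Count = 3

Answer: 3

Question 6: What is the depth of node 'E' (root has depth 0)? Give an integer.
Path from root to E: C -> A -> E
Depth = number of edges = 2

Answer: 2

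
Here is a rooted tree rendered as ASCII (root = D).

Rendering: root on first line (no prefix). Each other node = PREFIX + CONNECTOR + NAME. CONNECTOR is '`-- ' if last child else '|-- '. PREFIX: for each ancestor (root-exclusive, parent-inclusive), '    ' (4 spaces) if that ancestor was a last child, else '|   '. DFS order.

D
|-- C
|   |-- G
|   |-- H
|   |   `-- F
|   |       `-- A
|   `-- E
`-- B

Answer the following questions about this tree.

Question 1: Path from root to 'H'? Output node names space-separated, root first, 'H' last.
Walk down from root: D -> C -> H

Answer: D C H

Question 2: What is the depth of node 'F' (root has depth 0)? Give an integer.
Answer: 3

Derivation:
Path from root to F: D -> C -> H -> F
Depth = number of edges = 3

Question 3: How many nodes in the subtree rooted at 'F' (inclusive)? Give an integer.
Answer: 2

Derivation:
Subtree rooted at F contains: A, F
Count = 2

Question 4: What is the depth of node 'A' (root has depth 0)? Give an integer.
Answer: 4

Derivation:
Path from root to A: D -> C -> H -> F -> A
Depth = number of edges = 4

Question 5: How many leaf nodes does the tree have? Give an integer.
Leaves (nodes with no children): A, B, E, G

Answer: 4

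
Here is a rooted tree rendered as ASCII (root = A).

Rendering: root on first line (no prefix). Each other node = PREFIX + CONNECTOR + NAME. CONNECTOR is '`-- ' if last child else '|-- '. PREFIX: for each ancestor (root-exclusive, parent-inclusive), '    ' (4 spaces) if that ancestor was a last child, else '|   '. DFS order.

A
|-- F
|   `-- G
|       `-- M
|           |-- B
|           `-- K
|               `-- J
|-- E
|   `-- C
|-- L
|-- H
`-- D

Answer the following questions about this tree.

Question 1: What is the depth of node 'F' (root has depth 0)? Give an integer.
Path from root to F: A -> F
Depth = number of edges = 1

Answer: 1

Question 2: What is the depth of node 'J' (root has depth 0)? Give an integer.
Answer: 5

Derivation:
Path from root to J: A -> F -> G -> M -> K -> J
Depth = number of edges = 5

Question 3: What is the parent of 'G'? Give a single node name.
Scan adjacency: G appears as child of F

Answer: F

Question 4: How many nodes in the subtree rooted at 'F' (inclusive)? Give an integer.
Subtree rooted at F contains: B, F, G, J, K, M
Count = 6

Answer: 6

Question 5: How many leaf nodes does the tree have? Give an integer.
Leaves (nodes with no children): B, C, D, H, J, L

Answer: 6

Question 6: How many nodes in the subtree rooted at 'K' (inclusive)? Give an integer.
Answer: 2

Derivation:
Subtree rooted at K contains: J, K
Count = 2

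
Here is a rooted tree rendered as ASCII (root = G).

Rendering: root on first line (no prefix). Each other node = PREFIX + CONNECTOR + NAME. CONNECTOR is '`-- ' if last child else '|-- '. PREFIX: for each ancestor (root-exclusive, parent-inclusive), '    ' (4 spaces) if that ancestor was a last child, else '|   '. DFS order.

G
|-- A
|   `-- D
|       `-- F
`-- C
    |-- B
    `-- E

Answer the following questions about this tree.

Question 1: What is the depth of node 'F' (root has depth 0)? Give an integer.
Path from root to F: G -> A -> D -> F
Depth = number of edges = 3

Answer: 3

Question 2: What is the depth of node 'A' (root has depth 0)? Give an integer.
Answer: 1

Derivation:
Path from root to A: G -> A
Depth = number of edges = 1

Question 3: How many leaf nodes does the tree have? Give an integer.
Answer: 3

Derivation:
Leaves (nodes with no children): B, E, F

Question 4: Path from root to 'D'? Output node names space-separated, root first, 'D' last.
Answer: G A D

Derivation:
Walk down from root: G -> A -> D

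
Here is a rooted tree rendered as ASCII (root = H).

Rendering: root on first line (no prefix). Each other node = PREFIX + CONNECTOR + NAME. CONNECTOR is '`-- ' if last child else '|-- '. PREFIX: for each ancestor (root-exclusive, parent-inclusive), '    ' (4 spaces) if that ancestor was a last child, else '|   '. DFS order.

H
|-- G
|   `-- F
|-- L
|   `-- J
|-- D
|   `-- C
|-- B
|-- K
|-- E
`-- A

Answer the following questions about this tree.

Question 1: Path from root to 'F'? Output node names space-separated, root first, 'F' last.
Answer: H G F

Derivation:
Walk down from root: H -> G -> F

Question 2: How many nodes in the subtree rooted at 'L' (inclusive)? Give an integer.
Answer: 2

Derivation:
Subtree rooted at L contains: J, L
Count = 2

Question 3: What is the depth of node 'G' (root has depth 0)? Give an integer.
Answer: 1

Derivation:
Path from root to G: H -> G
Depth = number of edges = 1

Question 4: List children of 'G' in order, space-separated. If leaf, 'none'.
Answer: F

Derivation:
Node G's children (from adjacency): F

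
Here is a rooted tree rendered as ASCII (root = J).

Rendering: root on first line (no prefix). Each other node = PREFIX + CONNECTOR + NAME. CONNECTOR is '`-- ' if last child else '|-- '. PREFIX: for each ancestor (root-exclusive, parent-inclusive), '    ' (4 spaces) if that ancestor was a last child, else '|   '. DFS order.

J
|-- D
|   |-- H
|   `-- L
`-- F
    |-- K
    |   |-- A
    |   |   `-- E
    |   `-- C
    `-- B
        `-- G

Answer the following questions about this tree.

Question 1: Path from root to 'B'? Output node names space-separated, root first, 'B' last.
Walk down from root: J -> F -> B

Answer: J F B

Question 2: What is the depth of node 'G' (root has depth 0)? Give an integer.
Answer: 3

Derivation:
Path from root to G: J -> F -> B -> G
Depth = number of edges = 3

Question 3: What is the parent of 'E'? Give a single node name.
Scan adjacency: E appears as child of A

Answer: A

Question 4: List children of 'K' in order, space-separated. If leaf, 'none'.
Node K's children (from adjacency): A, C

Answer: A C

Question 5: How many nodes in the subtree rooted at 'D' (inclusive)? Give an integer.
Answer: 3

Derivation:
Subtree rooted at D contains: D, H, L
Count = 3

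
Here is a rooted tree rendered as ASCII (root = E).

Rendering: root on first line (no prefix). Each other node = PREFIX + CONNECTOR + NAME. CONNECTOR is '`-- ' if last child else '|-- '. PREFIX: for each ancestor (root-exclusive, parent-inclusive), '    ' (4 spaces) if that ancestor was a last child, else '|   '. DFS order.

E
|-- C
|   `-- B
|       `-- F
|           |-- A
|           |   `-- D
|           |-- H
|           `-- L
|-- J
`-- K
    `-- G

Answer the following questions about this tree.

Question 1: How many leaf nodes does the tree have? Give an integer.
Answer: 5

Derivation:
Leaves (nodes with no children): D, G, H, J, L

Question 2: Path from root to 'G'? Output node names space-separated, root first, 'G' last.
Walk down from root: E -> K -> G

Answer: E K G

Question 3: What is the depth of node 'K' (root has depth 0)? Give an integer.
Path from root to K: E -> K
Depth = number of edges = 1

Answer: 1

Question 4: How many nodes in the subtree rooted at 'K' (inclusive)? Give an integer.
Subtree rooted at K contains: G, K
Count = 2

Answer: 2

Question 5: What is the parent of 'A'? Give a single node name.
Answer: F

Derivation:
Scan adjacency: A appears as child of F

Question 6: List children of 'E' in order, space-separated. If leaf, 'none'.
Answer: C J K

Derivation:
Node E's children (from adjacency): C, J, K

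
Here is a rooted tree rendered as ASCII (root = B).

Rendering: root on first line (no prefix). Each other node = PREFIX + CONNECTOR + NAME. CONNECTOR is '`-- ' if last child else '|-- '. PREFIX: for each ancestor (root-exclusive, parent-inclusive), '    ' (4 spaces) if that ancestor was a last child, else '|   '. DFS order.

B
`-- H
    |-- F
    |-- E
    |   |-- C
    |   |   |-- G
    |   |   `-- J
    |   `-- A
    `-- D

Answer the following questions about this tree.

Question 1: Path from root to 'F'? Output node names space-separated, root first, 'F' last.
Answer: B H F

Derivation:
Walk down from root: B -> H -> F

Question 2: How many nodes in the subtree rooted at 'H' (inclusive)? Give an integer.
Subtree rooted at H contains: A, C, D, E, F, G, H, J
Count = 8

Answer: 8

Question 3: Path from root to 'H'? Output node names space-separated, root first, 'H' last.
Walk down from root: B -> H

Answer: B H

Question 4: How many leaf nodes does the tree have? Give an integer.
Leaves (nodes with no children): A, D, F, G, J

Answer: 5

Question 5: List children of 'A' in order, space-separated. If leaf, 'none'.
Node A's children (from adjacency): (leaf)

Answer: none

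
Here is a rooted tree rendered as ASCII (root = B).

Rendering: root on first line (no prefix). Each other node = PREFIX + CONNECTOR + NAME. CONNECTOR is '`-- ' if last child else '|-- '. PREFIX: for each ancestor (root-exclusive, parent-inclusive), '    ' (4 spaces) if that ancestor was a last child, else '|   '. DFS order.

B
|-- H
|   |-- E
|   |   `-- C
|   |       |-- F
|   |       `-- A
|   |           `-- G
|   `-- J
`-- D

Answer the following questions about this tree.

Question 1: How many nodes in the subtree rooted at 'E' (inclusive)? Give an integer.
Answer: 5

Derivation:
Subtree rooted at E contains: A, C, E, F, G
Count = 5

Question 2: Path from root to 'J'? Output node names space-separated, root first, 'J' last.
Walk down from root: B -> H -> J

Answer: B H J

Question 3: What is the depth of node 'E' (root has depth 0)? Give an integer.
Path from root to E: B -> H -> E
Depth = number of edges = 2

Answer: 2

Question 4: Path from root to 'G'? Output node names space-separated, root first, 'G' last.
Walk down from root: B -> H -> E -> C -> A -> G

Answer: B H E C A G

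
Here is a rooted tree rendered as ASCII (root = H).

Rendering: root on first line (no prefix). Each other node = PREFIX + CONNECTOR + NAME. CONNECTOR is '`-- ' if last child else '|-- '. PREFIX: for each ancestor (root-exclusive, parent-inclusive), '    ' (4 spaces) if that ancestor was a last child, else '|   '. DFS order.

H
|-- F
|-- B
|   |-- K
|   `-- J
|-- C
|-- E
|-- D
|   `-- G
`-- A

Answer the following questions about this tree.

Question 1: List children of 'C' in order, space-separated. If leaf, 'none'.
Node C's children (from adjacency): (leaf)

Answer: none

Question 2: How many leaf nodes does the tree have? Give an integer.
Leaves (nodes with no children): A, C, E, F, G, J, K

Answer: 7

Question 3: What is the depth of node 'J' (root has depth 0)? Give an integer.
Answer: 2

Derivation:
Path from root to J: H -> B -> J
Depth = number of edges = 2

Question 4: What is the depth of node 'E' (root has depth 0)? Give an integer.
Answer: 1

Derivation:
Path from root to E: H -> E
Depth = number of edges = 1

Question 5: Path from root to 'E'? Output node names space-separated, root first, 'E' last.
Answer: H E

Derivation:
Walk down from root: H -> E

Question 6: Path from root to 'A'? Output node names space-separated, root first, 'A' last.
Walk down from root: H -> A

Answer: H A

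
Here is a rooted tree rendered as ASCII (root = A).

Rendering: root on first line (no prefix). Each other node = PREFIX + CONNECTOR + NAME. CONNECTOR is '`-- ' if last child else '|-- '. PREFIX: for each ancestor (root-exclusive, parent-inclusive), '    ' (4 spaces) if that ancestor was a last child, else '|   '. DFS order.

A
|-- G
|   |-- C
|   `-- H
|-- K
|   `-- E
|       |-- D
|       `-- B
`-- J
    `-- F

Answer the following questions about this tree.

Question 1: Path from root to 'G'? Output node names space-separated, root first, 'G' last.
Answer: A G

Derivation:
Walk down from root: A -> G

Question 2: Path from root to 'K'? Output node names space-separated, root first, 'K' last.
Walk down from root: A -> K

Answer: A K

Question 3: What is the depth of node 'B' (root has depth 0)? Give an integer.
Answer: 3

Derivation:
Path from root to B: A -> K -> E -> B
Depth = number of edges = 3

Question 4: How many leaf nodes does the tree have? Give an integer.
Answer: 5

Derivation:
Leaves (nodes with no children): B, C, D, F, H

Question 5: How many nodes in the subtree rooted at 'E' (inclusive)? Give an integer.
Subtree rooted at E contains: B, D, E
Count = 3

Answer: 3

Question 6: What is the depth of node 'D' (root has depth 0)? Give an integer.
Answer: 3

Derivation:
Path from root to D: A -> K -> E -> D
Depth = number of edges = 3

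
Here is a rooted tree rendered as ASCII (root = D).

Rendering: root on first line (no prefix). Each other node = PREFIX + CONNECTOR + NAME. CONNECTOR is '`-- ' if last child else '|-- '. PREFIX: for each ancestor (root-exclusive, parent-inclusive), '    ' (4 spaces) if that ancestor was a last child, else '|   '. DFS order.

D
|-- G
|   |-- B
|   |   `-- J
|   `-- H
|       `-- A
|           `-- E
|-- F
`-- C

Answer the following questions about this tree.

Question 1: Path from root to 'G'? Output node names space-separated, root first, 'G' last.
Walk down from root: D -> G

Answer: D G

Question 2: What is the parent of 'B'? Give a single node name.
Scan adjacency: B appears as child of G

Answer: G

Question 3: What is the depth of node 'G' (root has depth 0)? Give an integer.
Answer: 1

Derivation:
Path from root to G: D -> G
Depth = number of edges = 1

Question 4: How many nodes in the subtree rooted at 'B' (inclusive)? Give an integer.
Answer: 2

Derivation:
Subtree rooted at B contains: B, J
Count = 2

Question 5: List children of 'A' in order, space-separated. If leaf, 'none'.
Node A's children (from adjacency): E

Answer: E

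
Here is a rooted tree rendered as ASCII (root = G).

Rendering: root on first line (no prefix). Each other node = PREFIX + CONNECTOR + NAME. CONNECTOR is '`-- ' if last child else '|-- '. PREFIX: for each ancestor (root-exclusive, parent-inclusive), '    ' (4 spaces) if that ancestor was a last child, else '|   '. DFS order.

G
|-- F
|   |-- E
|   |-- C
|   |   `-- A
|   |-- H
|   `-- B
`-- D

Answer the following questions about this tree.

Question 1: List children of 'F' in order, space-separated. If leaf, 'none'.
Answer: E C H B

Derivation:
Node F's children (from adjacency): E, C, H, B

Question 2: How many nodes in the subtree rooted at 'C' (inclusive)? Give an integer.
Answer: 2

Derivation:
Subtree rooted at C contains: A, C
Count = 2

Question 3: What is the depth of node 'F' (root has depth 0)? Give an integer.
Path from root to F: G -> F
Depth = number of edges = 1

Answer: 1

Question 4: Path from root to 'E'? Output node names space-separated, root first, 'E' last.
Answer: G F E

Derivation:
Walk down from root: G -> F -> E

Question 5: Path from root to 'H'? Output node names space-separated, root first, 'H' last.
Answer: G F H

Derivation:
Walk down from root: G -> F -> H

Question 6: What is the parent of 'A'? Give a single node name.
Scan adjacency: A appears as child of C

Answer: C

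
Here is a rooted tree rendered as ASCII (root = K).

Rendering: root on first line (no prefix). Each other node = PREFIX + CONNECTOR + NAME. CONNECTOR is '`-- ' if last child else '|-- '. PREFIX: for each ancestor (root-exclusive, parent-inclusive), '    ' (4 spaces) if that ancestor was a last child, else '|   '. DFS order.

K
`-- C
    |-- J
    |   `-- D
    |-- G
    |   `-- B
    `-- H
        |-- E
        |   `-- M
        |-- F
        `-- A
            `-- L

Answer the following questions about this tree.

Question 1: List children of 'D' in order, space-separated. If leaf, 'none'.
Node D's children (from adjacency): (leaf)

Answer: none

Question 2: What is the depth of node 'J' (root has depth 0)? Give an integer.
Answer: 2

Derivation:
Path from root to J: K -> C -> J
Depth = number of edges = 2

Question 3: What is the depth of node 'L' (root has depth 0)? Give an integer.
Path from root to L: K -> C -> H -> A -> L
Depth = number of edges = 4

Answer: 4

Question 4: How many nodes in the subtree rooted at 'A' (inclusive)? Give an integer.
Subtree rooted at A contains: A, L
Count = 2

Answer: 2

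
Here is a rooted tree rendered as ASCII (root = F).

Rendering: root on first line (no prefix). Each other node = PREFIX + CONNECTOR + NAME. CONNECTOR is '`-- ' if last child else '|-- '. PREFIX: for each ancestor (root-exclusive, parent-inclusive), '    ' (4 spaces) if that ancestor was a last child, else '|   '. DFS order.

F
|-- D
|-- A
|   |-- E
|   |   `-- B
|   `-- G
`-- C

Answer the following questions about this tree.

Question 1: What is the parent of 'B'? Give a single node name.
Answer: E

Derivation:
Scan adjacency: B appears as child of E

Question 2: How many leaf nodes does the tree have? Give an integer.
Leaves (nodes with no children): B, C, D, G

Answer: 4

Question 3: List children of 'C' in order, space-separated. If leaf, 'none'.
Node C's children (from adjacency): (leaf)

Answer: none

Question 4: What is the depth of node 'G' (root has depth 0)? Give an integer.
Answer: 2

Derivation:
Path from root to G: F -> A -> G
Depth = number of edges = 2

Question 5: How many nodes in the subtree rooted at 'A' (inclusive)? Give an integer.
Subtree rooted at A contains: A, B, E, G
Count = 4

Answer: 4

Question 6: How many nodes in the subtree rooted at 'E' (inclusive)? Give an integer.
Answer: 2

Derivation:
Subtree rooted at E contains: B, E
Count = 2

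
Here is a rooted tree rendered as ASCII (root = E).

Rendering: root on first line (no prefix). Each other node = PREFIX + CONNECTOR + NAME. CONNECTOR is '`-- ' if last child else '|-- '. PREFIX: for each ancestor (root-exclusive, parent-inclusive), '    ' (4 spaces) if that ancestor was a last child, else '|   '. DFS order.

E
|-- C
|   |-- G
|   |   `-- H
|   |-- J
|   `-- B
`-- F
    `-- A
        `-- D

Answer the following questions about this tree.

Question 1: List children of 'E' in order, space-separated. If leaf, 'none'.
Answer: C F

Derivation:
Node E's children (from adjacency): C, F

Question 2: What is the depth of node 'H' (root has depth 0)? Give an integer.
Path from root to H: E -> C -> G -> H
Depth = number of edges = 3

Answer: 3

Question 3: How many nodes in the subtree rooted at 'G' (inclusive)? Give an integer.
Answer: 2

Derivation:
Subtree rooted at G contains: G, H
Count = 2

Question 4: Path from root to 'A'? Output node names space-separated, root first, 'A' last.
Answer: E F A

Derivation:
Walk down from root: E -> F -> A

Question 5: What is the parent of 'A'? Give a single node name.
Answer: F

Derivation:
Scan adjacency: A appears as child of F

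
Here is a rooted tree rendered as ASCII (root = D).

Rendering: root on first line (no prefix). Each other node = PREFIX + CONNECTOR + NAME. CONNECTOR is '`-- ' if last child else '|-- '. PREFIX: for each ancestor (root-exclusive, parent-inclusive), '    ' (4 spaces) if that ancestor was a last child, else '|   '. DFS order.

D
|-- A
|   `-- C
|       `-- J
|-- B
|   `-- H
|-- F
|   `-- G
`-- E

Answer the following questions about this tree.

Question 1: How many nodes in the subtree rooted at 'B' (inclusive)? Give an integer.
Answer: 2

Derivation:
Subtree rooted at B contains: B, H
Count = 2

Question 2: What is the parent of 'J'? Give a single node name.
Answer: C

Derivation:
Scan adjacency: J appears as child of C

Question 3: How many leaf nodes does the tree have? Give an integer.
Answer: 4

Derivation:
Leaves (nodes with no children): E, G, H, J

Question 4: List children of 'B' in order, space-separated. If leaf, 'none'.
Node B's children (from adjacency): H

Answer: H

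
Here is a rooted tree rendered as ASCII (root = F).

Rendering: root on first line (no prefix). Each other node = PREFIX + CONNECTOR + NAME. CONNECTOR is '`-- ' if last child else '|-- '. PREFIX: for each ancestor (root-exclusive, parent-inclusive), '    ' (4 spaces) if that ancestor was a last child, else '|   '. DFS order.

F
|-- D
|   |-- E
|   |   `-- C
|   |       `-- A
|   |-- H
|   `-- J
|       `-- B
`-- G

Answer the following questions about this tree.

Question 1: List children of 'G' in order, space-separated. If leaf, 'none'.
Answer: none

Derivation:
Node G's children (from adjacency): (leaf)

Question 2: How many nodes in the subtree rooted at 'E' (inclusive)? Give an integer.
Answer: 3

Derivation:
Subtree rooted at E contains: A, C, E
Count = 3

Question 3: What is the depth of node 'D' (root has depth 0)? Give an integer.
Path from root to D: F -> D
Depth = number of edges = 1

Answer: 1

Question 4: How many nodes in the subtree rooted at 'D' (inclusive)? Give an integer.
Answer: 7

Derivation:
Subtree rooted at D contains: A, B, C, D, E, H, J
Count = 7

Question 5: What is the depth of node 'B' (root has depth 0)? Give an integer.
Answer: 3

Derivation:
Path from root to B: F -> D -> J -> B
Depth = number of edges = 3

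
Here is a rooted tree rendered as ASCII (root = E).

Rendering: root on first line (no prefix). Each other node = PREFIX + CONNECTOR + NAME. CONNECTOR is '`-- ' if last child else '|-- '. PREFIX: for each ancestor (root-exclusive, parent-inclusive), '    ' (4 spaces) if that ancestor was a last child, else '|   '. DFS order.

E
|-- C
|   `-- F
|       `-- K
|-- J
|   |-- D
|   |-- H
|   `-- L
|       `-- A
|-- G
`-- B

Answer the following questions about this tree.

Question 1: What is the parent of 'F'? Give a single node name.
Answer: C

Derivation:
Scan adjacency: F appears as child of C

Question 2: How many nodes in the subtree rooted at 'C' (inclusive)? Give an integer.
Answer: 3

Derivation:
Subtree rooted at C contains: C, F, K
Count = 3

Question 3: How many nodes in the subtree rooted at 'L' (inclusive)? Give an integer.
Answer: 2

Derivation:
Subtree rooted at L contains: A, L
Count = 2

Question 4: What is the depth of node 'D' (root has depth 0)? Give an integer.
Path from root to D: E -> J -> D
Depth = number of edges = 2

Answer: 2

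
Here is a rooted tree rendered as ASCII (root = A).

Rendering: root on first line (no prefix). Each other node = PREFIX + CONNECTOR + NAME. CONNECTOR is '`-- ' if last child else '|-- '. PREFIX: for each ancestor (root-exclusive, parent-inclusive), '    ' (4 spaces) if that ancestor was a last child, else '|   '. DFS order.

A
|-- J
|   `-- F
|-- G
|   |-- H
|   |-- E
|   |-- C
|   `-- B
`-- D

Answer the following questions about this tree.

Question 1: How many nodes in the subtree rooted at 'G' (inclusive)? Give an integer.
Answer: 5

Derivation:
Subtree rooted at G contains: B, C, E, G, H
Count = 5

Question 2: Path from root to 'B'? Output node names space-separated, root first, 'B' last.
Walk down from root: A -> G -> B

Answer: A G B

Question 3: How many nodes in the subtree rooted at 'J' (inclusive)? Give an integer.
Answer: 2

Derivation:
Subtree rooted at J contains: F, J
Count = 2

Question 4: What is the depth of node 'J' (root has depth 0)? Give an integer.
Path from root to J: A -> J
Depth = number of edges = 1

Answer: 1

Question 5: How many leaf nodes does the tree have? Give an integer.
Leaves (nodes with no children): B, C, D, E, F, H

Answer: 6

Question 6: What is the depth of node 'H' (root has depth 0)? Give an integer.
Answer: 2

Derivation:
Path from root to H: A -> G -> H
Depth = number of edges = 2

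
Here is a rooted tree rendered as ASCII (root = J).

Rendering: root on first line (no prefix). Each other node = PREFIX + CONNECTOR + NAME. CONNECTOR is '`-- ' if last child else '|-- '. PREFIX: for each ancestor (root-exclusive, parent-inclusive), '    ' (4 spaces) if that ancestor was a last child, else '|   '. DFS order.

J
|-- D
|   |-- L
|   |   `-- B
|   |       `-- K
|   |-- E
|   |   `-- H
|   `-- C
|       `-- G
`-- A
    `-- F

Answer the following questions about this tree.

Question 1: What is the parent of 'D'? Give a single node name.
Scan adjacency: D appears as child of J

Answer: J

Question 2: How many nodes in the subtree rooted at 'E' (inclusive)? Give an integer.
Answer: 2

Derivation:
Subtree rooted at E contains: E, H
Count = 2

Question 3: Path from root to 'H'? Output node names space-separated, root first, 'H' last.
Answer: J D E H

Derivation:
Walk down from root: J -> D -> E -> H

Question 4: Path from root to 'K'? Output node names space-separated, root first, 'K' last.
Answer: J D L B K

Derivation:
Walk down from root: J -> D -> L -> B -> K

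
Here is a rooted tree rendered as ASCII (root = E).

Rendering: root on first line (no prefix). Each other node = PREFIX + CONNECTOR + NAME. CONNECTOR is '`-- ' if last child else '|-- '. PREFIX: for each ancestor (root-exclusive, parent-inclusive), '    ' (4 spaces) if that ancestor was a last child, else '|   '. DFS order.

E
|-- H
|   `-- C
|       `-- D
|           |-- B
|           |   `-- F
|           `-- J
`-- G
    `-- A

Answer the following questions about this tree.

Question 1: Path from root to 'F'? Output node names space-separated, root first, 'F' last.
Walk down from root: E -> H -> C -> D -> B -> F

Answer: E H C D B F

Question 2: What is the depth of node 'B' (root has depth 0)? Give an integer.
Answer: 4

Derivation:
Path from root to B: E -> H -> C -> D -> B
Depth = number of edges = 4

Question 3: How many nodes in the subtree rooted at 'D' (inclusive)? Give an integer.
Subtree rooted at D contains: B, D, F, J
Count = 4

Answer: 4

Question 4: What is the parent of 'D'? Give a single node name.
Scan adjacency: D appears as child of C

Answer: C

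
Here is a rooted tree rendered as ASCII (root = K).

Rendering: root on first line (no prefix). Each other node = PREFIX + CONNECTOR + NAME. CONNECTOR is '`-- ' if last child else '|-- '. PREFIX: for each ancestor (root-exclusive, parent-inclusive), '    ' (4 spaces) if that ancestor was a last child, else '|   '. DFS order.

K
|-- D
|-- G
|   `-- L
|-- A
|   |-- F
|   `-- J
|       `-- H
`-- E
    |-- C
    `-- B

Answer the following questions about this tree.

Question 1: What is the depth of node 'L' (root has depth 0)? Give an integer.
Answer: 2

Derivation:
Path from root to L: K -> G -> L
Depth = number of edges = 2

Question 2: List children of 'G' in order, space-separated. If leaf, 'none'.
Answer: L

Derivation:
Node G's children (from adjacency): L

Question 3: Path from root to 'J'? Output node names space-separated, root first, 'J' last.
Answer: K A J

Derivation:
Walk down from root: K -> A -> J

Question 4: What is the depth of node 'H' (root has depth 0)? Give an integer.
Answer: 3

Derivation:
Path from root to H: K -> A -> J -> H
Depth = number of edges = 3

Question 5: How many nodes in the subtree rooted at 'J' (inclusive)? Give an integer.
Subtree rooted at J contains: H, J
Count = 2

Answer: 2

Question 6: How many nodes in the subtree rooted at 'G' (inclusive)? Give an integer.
Answer: 2

Derivation:
Subtree rooted at G contains: G, L
Count = 2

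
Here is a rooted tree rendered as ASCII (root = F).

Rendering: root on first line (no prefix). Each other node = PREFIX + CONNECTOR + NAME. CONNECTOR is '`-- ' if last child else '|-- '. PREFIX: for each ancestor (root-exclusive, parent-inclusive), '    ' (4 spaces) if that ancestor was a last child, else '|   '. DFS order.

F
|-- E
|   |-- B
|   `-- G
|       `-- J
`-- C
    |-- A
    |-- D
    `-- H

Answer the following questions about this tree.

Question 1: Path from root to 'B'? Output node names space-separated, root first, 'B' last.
Answer: F E B

Derivation:
Walk down from root: F -> E -> B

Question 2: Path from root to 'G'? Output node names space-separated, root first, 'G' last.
Answer: F E G

Derivation:
Walk down from root: F -> E -> G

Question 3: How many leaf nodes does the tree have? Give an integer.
Leaves (nodes with no children): A, B, D, H, J

Answer: 5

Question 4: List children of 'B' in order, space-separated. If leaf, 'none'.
Answer: none

Derivation:
Node B's children (from adjacency): (leaf)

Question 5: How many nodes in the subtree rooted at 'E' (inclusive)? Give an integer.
Subtree rooted at E contains: B, E, G, J
Count = 4

Answer: 4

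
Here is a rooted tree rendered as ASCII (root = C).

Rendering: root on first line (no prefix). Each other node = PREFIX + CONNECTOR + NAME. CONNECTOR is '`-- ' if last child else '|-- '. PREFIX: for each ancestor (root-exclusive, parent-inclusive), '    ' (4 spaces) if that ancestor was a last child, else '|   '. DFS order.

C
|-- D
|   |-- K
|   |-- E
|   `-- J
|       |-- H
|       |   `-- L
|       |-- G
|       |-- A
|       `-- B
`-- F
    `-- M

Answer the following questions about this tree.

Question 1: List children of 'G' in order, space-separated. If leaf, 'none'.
Node G's children (from adjacency): (leaf)

Answer: none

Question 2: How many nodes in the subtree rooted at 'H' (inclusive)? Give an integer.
Answer: 2

Derivation:
Subtree rooted at H contains: H, L
Count = 2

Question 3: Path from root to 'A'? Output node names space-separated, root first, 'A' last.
Walk down from root: C -> D -> J -> A

Answer: C D J A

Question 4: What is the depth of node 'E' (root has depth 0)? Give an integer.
Path from root to E: C -> D -> E
Depth = number of edges = 2

Answer: 2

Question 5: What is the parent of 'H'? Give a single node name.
Answer: J

Derivation:
Scan adjacency: H appears as child of J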